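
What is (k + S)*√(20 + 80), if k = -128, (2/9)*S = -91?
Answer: -5375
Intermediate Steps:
S = -819/2 (S = (9/2)*(-91) = -819/2 ≈ -409.50)
(k + S)*√(20 + 80) = (-128 - 819/2)*√(20 + 80) = -1075*√100/2 = -1075/2*10 = -5375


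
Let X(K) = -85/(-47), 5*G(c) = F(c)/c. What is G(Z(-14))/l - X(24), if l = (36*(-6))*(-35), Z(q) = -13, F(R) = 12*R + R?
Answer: -3212389/1776600 ≈ -1.8082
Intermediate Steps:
F(R) = 13*R
l = 7560 (l = -216*(-35) = 7560)
G(c) = 13/5 (G(c) = ((13*c)/c)/5 = (⅕)*13 = 13/5)
X(K) = 85/47 (X(K) = -85*(-1/47) = 85/47)
G(Z(-14))/l - X(24) = (13/5)/7560 - 1*85/47 = (13/5)*(1/7560) - 85/47 = 13/37800 - 85/47 = -3212389/1776600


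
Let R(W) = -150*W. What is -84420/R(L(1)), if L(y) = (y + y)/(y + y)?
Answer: 2814/5 ≈ 562.80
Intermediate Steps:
L(y) = 1 (L(y) = (2*y)/((2*y)) = (2*y)*(1/(2*y)) = 1)
-84420/R(L(1)) = -84420/((-150*1)) = -84420/(-150) = -84420*(-1/150) = 2814/5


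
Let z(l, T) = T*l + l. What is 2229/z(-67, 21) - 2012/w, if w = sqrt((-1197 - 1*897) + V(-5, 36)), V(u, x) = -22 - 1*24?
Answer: -2229/1474 + 1006*I*sqrt(535)/535 ≈ -1.5122 + 43.493*I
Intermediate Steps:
z(l, T) = l + T*l
V(u, x) = -46 (V(u, x) = -22 - 24 = -46)
w = 2*I*sqrt(535) (w = sqrt((-1197 - 1*897) - 46) = sqrt((-1197 - 897) - 46) = sqrt(-2094 - 46) = sqrt(-2140) = 2*I*sqrt(535) ≈ 46.26*I)
2229/z(-67, 21) - 2012/w = 2229/((-67*(1 + 21))) - 2012*(-I*sqrt(535)/1070) = 2229/((-67*22)) - (-1006)*I*sqrt(535)/535 = 2229/(-1474) + 1006*I*sqrt(535)/535 = 2229*(-1/1474) + 1006*I*sqrt(535)/535 = -2229/1474 + 1006*I*sqrt(535)/535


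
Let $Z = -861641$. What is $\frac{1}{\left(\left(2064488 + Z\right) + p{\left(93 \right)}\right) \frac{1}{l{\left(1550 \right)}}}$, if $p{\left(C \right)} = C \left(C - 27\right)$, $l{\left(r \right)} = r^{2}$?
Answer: $\frac{480500}{241797} \approx 1.9872$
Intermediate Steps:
$p{\left(C \right)} = C \left(-27 + C\right)$
$\frac{1}{\left(\left(2064488 + Z\right) + p{\left(93 \right)}\right) \frac{1}{l{\left(1550 \right)}}} = \frac{1}{\left(\left(2064488 - 861641\right) + 93 \left(-27 + 93\right)\right) \frac{1}{1550^{2}}} = \frac{1}{\left(1202847 + 93 \cdot 66\right) \frac{1}{2402500}} = \frac{1}{\left(1202847 + 6138\right) \frac{1}{2402500}} = \frac{1}{1208985 \cdot \frac{1}{2402500}} = \frac{1}{\frac{241797}{480500}} = \frac{480500}{241797}$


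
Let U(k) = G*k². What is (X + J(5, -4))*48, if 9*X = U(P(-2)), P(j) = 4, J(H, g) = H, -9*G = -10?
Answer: 9040/27 ≈ 334.81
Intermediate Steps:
G = 10/9 (G = -⅑*(-10) = 10/9 ≈ 1.1111)
U(k) = 10*k²/9
X = 160/81 (X = ((10/9)*4²)/9 = ((10/9)*16)/9 = (⅑)*(160/9) = 160/81 ≈ 1.9753)
(X + J(5, -4))*48 = (160/81 + 5)*48 = (565/81)*48 = 9040/27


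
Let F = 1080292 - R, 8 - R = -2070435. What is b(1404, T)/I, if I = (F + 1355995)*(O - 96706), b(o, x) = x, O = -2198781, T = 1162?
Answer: -581/419895073014 ≈ -1.3837e-9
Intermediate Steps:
R = 2070443 (R = 8 - 1*(-2070435) = 8 + 2070435 = 2070443)
F = -990151 (F = 1080292 - 1*2070443 = 1080292 - 2070443 = -990151)
I = -839790146028 (I = (-990151 + 1355995)*(-2198781 - 96706) = 365844*(-2295487) = -839790146028)
b(1404, T)/I = 1162/(-839790146028) = 1162*(-1/839790146028) = -581/419895073014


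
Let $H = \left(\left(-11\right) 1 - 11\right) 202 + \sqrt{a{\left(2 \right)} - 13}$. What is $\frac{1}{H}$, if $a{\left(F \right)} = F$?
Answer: $- \frac{404}{1795377} - \frac{i \sqrt{11}}{19749147} \approx -0.00022502 - 1.6794 \cdot 10^{-7} i$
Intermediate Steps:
$H = -4444 + i \sqrt{11}$ ($H = \left(\left(-11\right) 1 - 11\right) 202 + \sqrt{2 - 13} = \left(-11 - 11\right) 202 + \sqrt{-11} = \left(-22\right) 202 + i \sqrt{11} = -4444 + i \sqrt{11} \approx -4444.0 + 3.3166 i$)
$\frac{1}{H} = \frac{1}{-4444 + i \sqrt{11}}$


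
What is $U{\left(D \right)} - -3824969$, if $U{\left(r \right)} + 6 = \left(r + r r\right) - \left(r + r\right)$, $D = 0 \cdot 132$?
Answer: $3824963$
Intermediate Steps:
$D = 0$
$U{\left(r \right)} = -6 + r^{2} - r$ ($U{\left(r \right)} = -6 + \left(\left(r + r r\right) - \left(r + r\right)\right) = -6 + \left(\left(r + r^{2}\right) - 2 r\right) = -6 - \left(r - r^{2}\right) = -6 + \left(r^{2} - r\right) = -6 + r^{2} - r$)
$U{\left(D \right)} - -3824969 = \left(-6 + 0^{2} - 0\right) - -3824969 = \left(-6 + 0 + 0\right) + 3824969 = -6 + 3824969 = 3824963$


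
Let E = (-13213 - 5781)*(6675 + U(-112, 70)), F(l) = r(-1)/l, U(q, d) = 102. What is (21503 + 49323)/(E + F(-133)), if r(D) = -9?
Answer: -9419858/17120070945 ≈ -0.00055022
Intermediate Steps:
F(l) = -9/l
E = -128722338 (E = (-13213 - 5781)*(6675 + 102) = -18994*6777 = -128722338)
(21503 + 49323)/(E + F(-133)) = (21503 + 49323)/(-128722338 - 9/(-133)) = 70826/(-128722338 - 9*(-1/133)) = 70826/(-128722338 + 9/133) = 70826/(-17120070945/133) = 70826*(-133/17120070945) = -9419858/17120070945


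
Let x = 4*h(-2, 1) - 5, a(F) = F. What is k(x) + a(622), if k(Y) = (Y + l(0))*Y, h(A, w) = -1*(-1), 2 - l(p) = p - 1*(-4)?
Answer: 625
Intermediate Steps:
l(p) = -2 - p (l(p) = 2 - (p - 1*(-4)) = 2 - (p + 4) = 2 - (4 + p) = 2 + (-4 - p) = -2 - p)
h(A, w) = 1
x = -1 (x = 4*1 - 5 = 4 - 5 = -1)
k(Y) = Y*(-2 + Y) (k(Y) = (Y + (-2 - 1*0))*Y = (Y + (-2 + 0))*Y = (Y - 2)*Y = (-2 + Y)*Y = Y*(-2 + Y))
k(x) + a(622) = -(-2 - 1) + 622 = -1*(-3) + 622 = 3 + 622 = 625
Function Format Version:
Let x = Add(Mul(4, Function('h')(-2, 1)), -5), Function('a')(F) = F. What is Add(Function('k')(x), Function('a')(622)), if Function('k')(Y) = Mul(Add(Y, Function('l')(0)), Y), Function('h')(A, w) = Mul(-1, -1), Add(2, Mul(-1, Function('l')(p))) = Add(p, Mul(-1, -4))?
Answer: 625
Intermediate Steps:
Function('l')(p) = Add(-2, Mul(-1, p)) (Function('l')(p) = Add(2, Mul(-1, Add(p, Mul(-1, -4)))) = Add(2, Mul(-1, Add(p, 4))) = Add(2, Mul(-1, Add(4, p))) = Add(2, Add(-4, Mul(-1, p))) = Add(-2, Mul(-1, p)))
Function('h')(A, w) = 1
x = -1 (x = Add(Mul(4, 1), -5) = Add(4, -5) = -1)
Function('k')(Y) = Mul(Y, Add(-2, Y)) (Function('k')(Y) = Mul(Add(Y, Add(-2, Mul(-1, 0))), Y) = Mul(Add(Y, Add(-2, 0)), Y) = Mul(Add(Y, -2), Y) = Mul(Add(-2, Y), Y) = Mul(Y, Add(-2, Y)))
Add(Function('k')(x), Function('a')(622)) = Add(Mul(-1, Add(-2, -1)), 622) = Add(Mul(-1, -3), 622) = Add(3, 622) = 625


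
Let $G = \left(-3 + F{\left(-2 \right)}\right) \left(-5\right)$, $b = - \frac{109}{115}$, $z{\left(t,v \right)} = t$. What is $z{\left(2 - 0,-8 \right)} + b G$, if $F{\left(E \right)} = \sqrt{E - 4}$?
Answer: $- \frac{281}{23} + \frac{109 i \sqrt{6}}{23} \approx -12.217 + 11.608 i$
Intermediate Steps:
$b = - \frac{109}{115}$ ($b = \left(-109\right) \frac{1}{115} = - \frac{109}{115} \approx -0.94783$)
$F{\left(E \right)} = \sqrt{-4 + E}$
$G = 15 - 5 i \sqrt{6}$ ($G = \left(-3 + \sqrt{-4 - 2}\right) \left(-5\right) = \left(-3 + \sqrt{-6}\right) \left(-5\right) = \left(-3 + i \sqrt{6}\right) \left(-5\right) = 15 - 5 i \sqrt{6} \approx 15.0 - 12.247 i$)
$z{\left(2 - 0,-8 \right)} + b G = \left(2 - 0\right) - \frac{109 \left(15 - 5 i \sqrt{6}\right)}{115} = \left(2 + 0\right) - \left(\frac{327}{23} - \frac{109 i \sqrt{6}}{23}\right) = 2 - \left(\frac{327}{23} - \frac{109 i \sqrt{6}}{23}\right) = - \frac{281}{23} + \frac{109 i \sqrt{6}}{23}$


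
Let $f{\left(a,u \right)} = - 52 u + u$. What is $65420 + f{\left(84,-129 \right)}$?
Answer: $71999$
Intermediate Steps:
$f{\left(a,u \right)} = - 51 u$
$65420 + f{\left(84,-129 \right)} = 65420 - -6579 = 65420 + 6579 = 71999$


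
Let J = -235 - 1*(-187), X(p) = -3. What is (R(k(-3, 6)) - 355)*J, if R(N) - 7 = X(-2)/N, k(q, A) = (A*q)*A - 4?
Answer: 116919/7 ≈ 16703.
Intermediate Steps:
k(q, A) = -4 + q*A² (k(q, A) = q*A² - 4 = -4 + q*A²)
R(N) = 7 - 3/N
J = -48 (J = -235 + 187 = -48)
(R(k(-3, 6)) - 355)*J = ((7 - 3/(-4 - 3*6²)) - 355)*(-48) = ((7 - 3/(-4 - 3*36)) - 355)*(-48) = ((7 - 3/(-4 - 108)) - 355)*(-48) = ((7 - 3/(-112)) - 355)*(-48) = ((7 - 3*(-1/112)) - 355)*(-48) = ((7 + 3/112) - 355)*(-48) = (787/112 - 355)*(-48) = -38973/112*(-48) = 116919/7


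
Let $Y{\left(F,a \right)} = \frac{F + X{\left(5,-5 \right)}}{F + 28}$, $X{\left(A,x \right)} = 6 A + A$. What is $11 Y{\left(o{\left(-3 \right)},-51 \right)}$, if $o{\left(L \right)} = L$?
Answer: $\frac{352}{25} \approx 14.08$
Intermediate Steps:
$X{\left(A,x \right)} = 7 A$
$Y{\left(F,a \right)} = \frac{35 + F}{28 + F}$ ($Y{\left(F,a \right)} = \frac{F + 7 \cdot 5}{F + 28} = \frac{F + 35}{28 + F} = \frac{35 + F}{28 + F}$)
$11 Y{\left(o{\left(-3 \right)},-51 \right)} = 11 \frac{35 - 3}{28 - 3} = 11 \cdot \frac{1}{25} \cdot 32 = 11 \cdot \frac{32}{25} = \frac{352}{25}$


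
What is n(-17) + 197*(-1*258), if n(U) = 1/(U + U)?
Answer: -1728085/34 ≈ -50826.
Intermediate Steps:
n(U) = 1/(2*U)
n(-17) + 197*(-1*258) = (1/2)/(-17) + 197*(-1*258) = (1/2)*(-1/17) + 197*(-258) = -1/34 - 50826 = -1728085/34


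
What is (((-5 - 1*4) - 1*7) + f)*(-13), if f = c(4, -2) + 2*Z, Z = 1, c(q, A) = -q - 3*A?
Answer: 156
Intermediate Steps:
f = 4 (f = (-1*4 - 3*(-2)) + 2*1 = (-4 + 6) + 2 = 2 + 2 = 4)
(((-5 - 1*4) - 1*7) + f)*(-13) = (((-5 - 1*4) - 1*7) + 4)*(-13) = (((-5 - 4) - 7) + 4)*(-13) = ((-9 - 7) + 4)*(-13) = (-16 + 4)*(-13) = -12*(-13) = 156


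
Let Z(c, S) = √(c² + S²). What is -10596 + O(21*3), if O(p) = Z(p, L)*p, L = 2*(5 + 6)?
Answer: -10596 + 63*√4453 ≈ -6392.0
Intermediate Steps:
L = 22 (L = 2*11 = 22)
Z(c, S) = √(S² + c²)
O(p) = p*√(484 + p²) (O(p) = √(22² + p²)*p = √(484 + p²)*p = p*√(484 + p²))
-10596 + O(21*3) = -10596 + (21*3)*√(484 + (21*3)²) = -10596 + 63*√(484 + 63²) = -10596 + 63*√(484 + 3969) = -10596 + 63*√4453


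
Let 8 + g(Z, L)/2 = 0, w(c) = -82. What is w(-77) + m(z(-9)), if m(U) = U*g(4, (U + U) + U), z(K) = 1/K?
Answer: -722/9 ≈ -80.222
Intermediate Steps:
g(Z, L) = -16 (g(Z, L) = -16 + 2*0 = -16 + 0 = -16)
m(U) = -16*U (m(U) = U*(-16) = -16*U)
w(-77) + m(z(-9)) = -82 - 16/(-9) = -82 - 16*(-⅑) = -82 + 16/9 = -722/9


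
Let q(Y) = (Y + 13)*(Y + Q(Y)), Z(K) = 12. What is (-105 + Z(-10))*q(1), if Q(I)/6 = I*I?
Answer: -9114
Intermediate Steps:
Q(I) = 6*I² (Q(I) = 6*(I*I) = 6*I²)
q(Y) = (13 + Y)*(Y + 6*Y²) (q(Y) = (Y + 13)*(Y + 6*Y²) = (13 + Y)*(Y + 6*Y²))
(-105 + Z(-10))*q(1) = (-105 + 12)*(1*(13 + 6*1² + 79*1)) = -93*(13 + 6*1 + 79) = -93*(13 + 6 + 79) = -93*98 = -9114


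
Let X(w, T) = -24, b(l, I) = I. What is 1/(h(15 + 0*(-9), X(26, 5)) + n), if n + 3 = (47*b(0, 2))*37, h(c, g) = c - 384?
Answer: 1/3106 ≈ 0.00032196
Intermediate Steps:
h(c, g) = -384 + c
n = 3475 (n = -3 + (47*2)*37 = -3 + 94*37 = -3 + 3478 = 3475)
1/(h(15 + 0*(-9), X(26, 5)) + n) = 1/((-384 + (15 + 0*(-9))) + 3475) = 1/((-384 + (15 + 0)) + 3475) = 1/((-384 + 15) + 3475) = 1/(-369 + 3475) = 1/3106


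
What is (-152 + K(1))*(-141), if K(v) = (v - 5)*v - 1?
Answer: 22137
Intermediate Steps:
K(v) = -1 + v*(-5 + v) (K(v) = (-5 + v)*v - 1 = v*(-5 + v) - 1 = -1 + v*(-5 + v))
(-152 + K(1))*(-141) = (-152 + (-1 + 1**2 - 5*1))*(-141) = (-152 + (-1 + 1 - 5))*(-141) = (-152 - 5)*(-141) = -157*(-141) = 22137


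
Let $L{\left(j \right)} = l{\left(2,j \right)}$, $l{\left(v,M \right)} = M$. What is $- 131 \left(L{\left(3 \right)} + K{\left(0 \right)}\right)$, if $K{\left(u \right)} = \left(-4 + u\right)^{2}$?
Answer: $-2489$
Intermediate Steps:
$L{\left(j \right)} = j$
$- 131 \left(L{\left(3 \right)} + K{\left(0 \right)}\right) = - 131 \left(3 + \left(-4 + 0\right)^{2}\right) = - 131 \left(3 + \left(-4\right)^{2}\right) = - 131 \left(3 + 16\right) = \left(-131\right) 19 = -2489$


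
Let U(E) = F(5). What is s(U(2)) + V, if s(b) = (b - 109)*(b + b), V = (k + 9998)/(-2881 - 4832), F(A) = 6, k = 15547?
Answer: -3186271/2571 ≈ -1239.3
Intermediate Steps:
U(E) = 6
V = -8515/2571 (V = (15547 + 9998)/(-2881 - 4832) = 25545/(-7713) = 25545*(-1/7713) = -8515/2571 ≈ -3.3119)
s(b) = 2*b*(-109 + b) (s(b) = (-109 + b)*(2*b) = 2*b*(-109 + b))
s(U(2)) + V = 2*6*(-109 + 6) - 8515/2571 = 2*6*(-103) - 8515/2571 = -1236 - 8515/2571 = -3186271/2571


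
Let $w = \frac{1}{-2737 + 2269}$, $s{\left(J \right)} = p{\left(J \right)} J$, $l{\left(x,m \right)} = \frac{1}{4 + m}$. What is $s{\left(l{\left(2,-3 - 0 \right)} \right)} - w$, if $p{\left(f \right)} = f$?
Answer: $\frac{469}{468} \approx 1.0021$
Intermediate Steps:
$s{\left(J \right)} = J^{2}$ ($s{\left(J \right)} = J J = J^{2}$)
$w = - \frac{1}{468}$ ($w = \frac{1}{-468} = - \frac{1}{468} \approx -0.0021368$)
$s{\left(l{\left(2,-3 - 0 \right)} \right)} - w = \left(\frac{1}{4 - 3}\right)^{2} - - \frac{1}{468} = \left(\frac{1}{4 + \left(-3 + 0\right)}\right)^{2} + \frac{1}{468} = \left(\frac{1}{4 - 3}\right)^{2} + \frac{1}{468} = \left(1^{-1}\right)^{2} + \frac{1}{468} = 1^{2} + \frac{1}{468} = 1 + \frac{1}{468} = \frac{469}{468}$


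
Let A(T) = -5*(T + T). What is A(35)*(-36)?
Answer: 12600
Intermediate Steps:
A(T) = -10*T
A(35)*(-36) = -10*35*(-36) = -350*(-36) = 12600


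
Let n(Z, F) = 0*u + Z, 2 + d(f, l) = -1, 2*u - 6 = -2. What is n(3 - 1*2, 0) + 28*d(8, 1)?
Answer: -83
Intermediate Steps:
u = 2 (u = 3 + (½)*(-2) = 3 - 1 = 2)
d(f, l) = -3 (d(f, l) = -2 - 1 = -3)
n(Z, F) = Z (n(Z, F) = 0*2 + Z = 0 + Z = Z)
n(3 - 1*2, 0) + 28*d(8, 1) = (3 - 1*2) + 28*(-3) = (3 - 2) - 84 = 1 - 84 = -83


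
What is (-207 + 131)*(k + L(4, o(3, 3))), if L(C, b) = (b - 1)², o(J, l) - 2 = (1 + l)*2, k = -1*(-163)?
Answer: -18544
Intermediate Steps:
k = 163
o(J, l) = 4 + 2*l (o(J, l) = 2 + (1 + l)*2 = 2 + (2 + 2*l) = 4 + 2*l)
L(C, b) = (-1 + b)²
(-207 + 131)*(k + L(4, o(3, 3))) = (-207 + 131)*(163 + (-1 + (4 + 2*3))²) = -76*(163 + (-1 + (4 + 6))²) = -76*(163 + (-1 + 10)²) = -76*(163 + 9²) = -76*(163 + 81) = -76*244 = -18544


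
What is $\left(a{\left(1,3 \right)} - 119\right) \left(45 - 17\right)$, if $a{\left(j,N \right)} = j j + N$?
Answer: $-3220$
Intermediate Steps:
$a{\left(j,N \right)} = N + j^{2}$ ($a{\left(j,N \right)} = j^{2} + N = N + j^{2}$)
$\left(a{\left(1,3 \right)} - 119\right) \left(45 - 17\right) = \left(\left(3 + 1^{2}\right) - 119\right) \left(45 - 17\right) = \left(\left(3 + 1\right) - 119\right) \left(45 - 17\right) = \left(4 - 119\right) 28 = \left(-115\right) 28 = -3220$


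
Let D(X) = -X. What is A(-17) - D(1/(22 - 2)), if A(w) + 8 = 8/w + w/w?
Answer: -2523/340 ≈ -7.4206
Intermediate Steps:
A(w) = -7 + 8/w (A(w) = -8 + (8/w + w/w) = -8 + (8/w + 1) = -8 + (1 + 8/w) = -7 + 8/w)
A(-17) - D(1/(22 - 2)) = (-7 + 8/(-17)) - (-1)/(22 - 2) = (-7 + 8*(-1/17)) - (-1)/20 = (-7 - 8/17) - (-1)/20 = -127/17 - 1*(-1/20) = -127/17 + 1/20 = -2523/340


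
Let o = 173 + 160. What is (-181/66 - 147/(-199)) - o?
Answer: -4399939/13134 ≈ -335.00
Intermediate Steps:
o = 333
(-181/66 - 147/(-199)) - o = (-181/66 - 147/(-199)) - 1*333 = (-181*1/66 - 147*(-1/199)) - 333 = (-181/66 + 147/199) - 333 = -26317/13134 - 333 = -4399939/13134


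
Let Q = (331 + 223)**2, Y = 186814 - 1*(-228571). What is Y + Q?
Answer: 722301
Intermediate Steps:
Y = 415385 (Y = 186814 + 228571 = 415385)
Q = 306916 (Q = 554**2 = 306916)
Y + Q = 415385 + 306916 = 722301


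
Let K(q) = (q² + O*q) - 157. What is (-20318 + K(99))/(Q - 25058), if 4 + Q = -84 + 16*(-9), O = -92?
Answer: 1099/1405 ≈ 0.78221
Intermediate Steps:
Q = -232 (Q = -4 + (-84 + 16*(-9)) = -4 + (-84 - 144) = -4 - 228 = -232)
K(q) = -157 + q² - 92*q (K(q) = (q² - 92*q) - 157 = -157 + q² - 92*q)
(-20318 + K(99))/(Q - 25058) = (-20318 + (-157 + 99² - 92*99))/(-232 - 25058) = (-20318 + (-157 + 9801 - 9108))/(-25290) = (-20318 + 536)*(-1/25290) = -19782*(-1/25290) = 1099/1405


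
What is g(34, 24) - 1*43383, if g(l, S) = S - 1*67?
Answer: -43426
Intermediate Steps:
g(l, S) = -67 + S (g(l, S) = S - 67 = -67 + S)
g(34, 24) - 1*43383 = (-67 + 24) - 1*43383 = -43 - 43383 = -43426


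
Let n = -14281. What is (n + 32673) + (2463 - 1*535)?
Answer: 20320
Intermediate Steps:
(n + 32673) + (2463 - 1*535) = (-14281 + 32673) + (2463 - 1*535) = 18392 + (2463 - 535) = 18392 + 1928 = 20320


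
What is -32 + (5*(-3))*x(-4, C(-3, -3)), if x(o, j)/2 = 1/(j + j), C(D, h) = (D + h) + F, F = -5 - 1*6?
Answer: -529/17 ≈ -31.118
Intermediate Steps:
F = -11 (F = -5 - 6 = -11)
C(D, h) = -11 + D + h (C(D, h) = (D + h) - 11 = -11 + D + h)
x(o, j) = 1/j (x(o, j) = 2/(j + j) = 2/((2*j)) = 2*(1/(2*j)) = 1/j)
-32 + (5*(-3))*x(-4, C(-3, -3)) = -32 + (5*(-3))/(-11 - 3 - 3) = -32 - 15/(-17) = -32 - 15*(-1/17) = -32 + 15/17 = -529/17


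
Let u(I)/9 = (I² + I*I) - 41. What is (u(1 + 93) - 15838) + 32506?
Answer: 175347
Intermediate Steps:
u(I) = -369 + 18*I² (u(I) = 9*((I² + I*I) - 41) = 9*((I² + I²) - 41) = 9*(2*I² - 41) = 9*(-41 + 2*I²) = -369 + 18*I²)
(u(1 + 93) - 15838) + 32506 = ((-369 + 18*(1 + 93)²) - 15838) + 32506 = ((-369 + 18*94²) - 15838) + 32506 = ((-369 + 18*8836) - 15838) + 32506 = ((-369 + 159048) - 15838) + 32506 = (158679 - 15838) + 32506 = 142841 + 32506 = 175347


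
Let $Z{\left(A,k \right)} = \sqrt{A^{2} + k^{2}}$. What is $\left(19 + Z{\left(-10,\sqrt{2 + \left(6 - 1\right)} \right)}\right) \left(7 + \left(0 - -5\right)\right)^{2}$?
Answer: $2736 + 144 \sqrt{107} \approx 4225.5$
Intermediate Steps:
$\left(19 + Z{\left(-10,\sqrt{2 + \left(6 - 1\right)} \right)}\right) \left(7 + \left(0 - -5\right)\right)^{2} = \left(19 + \sqrt{\left(-10\right)^{2} + \left(\sqrt{2 + \left(6 - 1\right)}\right)^{2}}\right) \left(7 + \left(0 - -5\right)\right)^{2} = \left(19 + \sqrt{100 + \left(\sqrt{2 + 5}\right)^{2}}\right) \left(7 + \left(0 + 5\right)\right)^{2} = \left(19 + \sqrt{100 + \left(\sqrt{7}\right)^{2}}\right) \left(7 + 5\right)^{2} = \left(19 + \sqrt{100 + 7}\right) 12^{2} = \left(19 + \sqrt{107}\right) 144 = 2736 + 144 \sqrt{107}$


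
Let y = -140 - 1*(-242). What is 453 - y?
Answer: 351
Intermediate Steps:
y = 102 (y = -140 + 242 = 102)
453 - y = 453 - 1*102 = 453 - 102 = 351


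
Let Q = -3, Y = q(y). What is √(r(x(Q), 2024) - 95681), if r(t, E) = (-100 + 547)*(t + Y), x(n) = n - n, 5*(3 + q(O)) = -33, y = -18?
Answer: I*√2499305/5 ≈ 316.18*I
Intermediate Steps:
q(O) = -48/5 (q(O) = -3 + (⅕)*(-33) = -3 - 33/5 = -48/5)
Y = -48/5 ≈ -9.6000
x(n) = 0
r(t, E) = -21456/5 + 447*t (r(t, E) = (-100 + 547)*(t - 48/5) = 447*(-48/5 + t) = -21456/5 + 447*t)
√(r(x(Q), 2024) - 95681) = √((-21456/5 + 447*0) - 95681) = √((-21456/5 + 0) - 95681) = √(-21456/5 - 95681) = √(-499861/5) = I*√2499305/5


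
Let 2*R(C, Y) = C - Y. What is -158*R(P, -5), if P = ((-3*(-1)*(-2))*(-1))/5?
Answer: -2449/5 ≈ -489.80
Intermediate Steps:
P = 6/5 (P = ((3*(-2))*(-1))*(⅕) = -6*(-1)*(⅕) = 6*(⅕) = 6/5 ≈ 1.2000)
R(C, Y) = C/2 - Y/2 (R(C, Y) = (C - Y)/2 = C/2 - Y/2)
-158*R(P, -5) = -158*((½)*(6/5) - ½*(-5)) = -158*(⅗ + 5/2) = -158*31/10 = -2449/5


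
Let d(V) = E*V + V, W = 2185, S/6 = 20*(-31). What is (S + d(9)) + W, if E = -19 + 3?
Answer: -1670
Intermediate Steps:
S = -3720 (S = 6*(20*(-31)) = 6*(-620) = -3720)
E = -16
d(V) = -15*V (d(V) = -16*V + V = -15*V)
(S + d(9)) + W = (-3720 - 15*9) + 2185 = (-3720 - 135) + 2185 = -3855 + 2185 = -1670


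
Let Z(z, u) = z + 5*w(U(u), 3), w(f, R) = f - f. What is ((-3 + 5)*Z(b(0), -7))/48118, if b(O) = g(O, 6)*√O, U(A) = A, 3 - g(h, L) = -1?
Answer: 0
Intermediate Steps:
g(h, L) = 4 (g(h, L) = 3 - 1*(-1) = 3 + 1 = 4)
w(f, R) = 0
b(O) = 4*√O
Z(z, u) = z (Z(z, u) = z + 5*0 = z + 0 = z)
((-3 + 5)*Z(b(0), -7))/48118 = ((-3 + 5)*(4*√0))/48118 = (2*(4*0))*(1/48118) = (2*0)*(1/48118) = 0*(1/48118) = 0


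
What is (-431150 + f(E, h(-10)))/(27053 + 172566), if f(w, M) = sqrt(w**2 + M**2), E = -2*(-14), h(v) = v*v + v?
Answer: -431150/199619 + 2*sqrt(2221)/199619 ≈ -2.1594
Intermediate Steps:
h(v) = v + v**2 (h(v) = v**2 + v = v + v**2)
E = 28
f(w, M) = sqrt(M**2 + w**2)
(-431150 + f(E, h(-10)))/(27053 + 172566) = (-431150 + sqrt((-10*(1 - 10))**2 + 28**2))/(27053 + 172566) = (-431150 + sqrt((-10*(-9))**2 + 784))/199619 = (-431150 + sqrt(90**2 + 784))*(1/199619) = (-431150 + sqrt(8100 + 784))*(1/199619) = (-431150 + sqrt(8884))*(1/199619) = (-431150 + 2*sqrt(2221))*(1/199619) = -431150/199619 + 2*sqrt(2221)/199619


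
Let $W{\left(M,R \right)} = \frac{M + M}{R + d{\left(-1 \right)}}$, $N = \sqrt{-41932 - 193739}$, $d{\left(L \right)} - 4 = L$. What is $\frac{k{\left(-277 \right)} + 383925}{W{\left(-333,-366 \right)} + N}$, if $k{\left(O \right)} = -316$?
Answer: $\frac{3434834986}{1150169465} - \frac{5616419369 i \sqrt{235671}}{3450508395} \approx 2.9864 - 790.19 i$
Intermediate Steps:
$d{\left(L \right)} = 4 + L$
$N = i \sqrt{235671}$ ($N = \sqrt{-235671} = i \sqrt{235671} \approx 485.46 i$)
$W{\left(M,R \right)} = \frac{2 M}{3 + R}$ ($W{\left(M,R \right)} = \frac{M + M}{R + \left(4 - 1\right)} = \frac{2 M}{R + 3} = \frac{2 M}{3 + R}$)
$\frac{k{\left(-277 \right)} + 383925}{W{\left(-333,-366 \right)} + N} = \frac{-316 + 383925}{2 \left(-333\right) \frac{1}{3 - 366} + i \sqrt{235671}} = \frac{383609}{2 \left(-333\right) \frac{1}{-363} + i \sqrt{235671}} = \frac{383609}{2 \left(-333\right) \left(- \frac{1}{363}\right) + i \sqrt{235671}} = \frac{383609}{\frac{222}{121} + i \sqrt{235671}}$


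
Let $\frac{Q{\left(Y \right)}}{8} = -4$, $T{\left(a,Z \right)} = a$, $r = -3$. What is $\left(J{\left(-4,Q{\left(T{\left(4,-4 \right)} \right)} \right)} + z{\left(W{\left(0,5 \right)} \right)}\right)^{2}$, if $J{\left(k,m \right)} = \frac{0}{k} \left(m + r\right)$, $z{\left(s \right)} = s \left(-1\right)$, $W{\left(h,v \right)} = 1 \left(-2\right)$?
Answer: $4$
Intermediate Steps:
$W{\left(h,v \right)} = -2$
$Q{\left(Y \right)} = -32$ ($Q{\left(Y \right)} = 8 \left(-4\right) = -32$)
$z{\left(s \right)} = - s$
$J{\left(k,m \right)} = 0$ ($J{\left(k,m \right)} = \frac{0}{k} \left(m - 3\right) = 0 \left(-3 + m\right) = 0$)
$\left(J{\left(-4,Q{\left(T{\left(4,-4 \right)} \right)} \right)} + z{\left(W{\left(0,5 \right)} \right)}\right)^{2} = \left(0 - -2\right)^{2} = \left(0 + 2\right)^{2} = 2^{2} = 4$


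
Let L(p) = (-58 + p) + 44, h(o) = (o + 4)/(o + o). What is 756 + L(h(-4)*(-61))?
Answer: 742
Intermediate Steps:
h(o) = (4 + o)/(2*o) (h(o) = (4 + o)/((2*o)) = (4 + o)*(1/(2*o)) = (4 + o)/(2*o))
L(p) = -14 + p
756 + L(h(-4)*(-61)) = 756 + (-14 + ((½)*(4 - 4)/(-4))*(-61)) = 756 + (-14 + ((½)*(-¼)*0)*(-61)) = 756 + (-14 + 0*(-61)) = 756 + (-14 + 0) = 756 - 14 = 742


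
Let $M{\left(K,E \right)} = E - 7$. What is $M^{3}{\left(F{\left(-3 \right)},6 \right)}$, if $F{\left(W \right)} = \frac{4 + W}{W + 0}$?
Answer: $-1$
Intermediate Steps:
$F{\left(W \right)} = \frac{4 + W}{W}$
$M{\left(K,E \right)} = -7 + E$
$M^{3}{\left(F{\left(-3 \right)},6 \right)} = \left(-7 + 6\right)^{3} = \left(-1\right)^{3} = -1$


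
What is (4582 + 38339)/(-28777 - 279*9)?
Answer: -42921/31288 ≈ -1.3718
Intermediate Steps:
(4582 + 38339)/(-28777 - 279*9) = 42921/(-28777 - 2511) = 42921/(-31288) = 42921*(-1/31288) = -42921/31288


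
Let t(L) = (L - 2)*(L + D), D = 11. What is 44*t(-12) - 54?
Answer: 562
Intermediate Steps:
t(L) = (-2 + L)*(11 + L) (t(L) = (L - 2)*(L + 11) = (-2 + L)*(11 + L))
44*t(-12) - 54 = 44*(-22 + (-12)² + 9*(-12)) - 54 = 44*(-22 + 144 - 108) - 54 = 44*14 - 54 = 616 - 54 = 562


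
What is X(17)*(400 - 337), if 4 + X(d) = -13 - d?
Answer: -2142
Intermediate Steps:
X(d) = -17 - d (X(d) = -4 + (-13 - d) = -17 - d)
X(17)*(400 - 337) = (-17 - 1*17)*(400 - 337) = (-17 - 17)*63 = -34*63 = -2142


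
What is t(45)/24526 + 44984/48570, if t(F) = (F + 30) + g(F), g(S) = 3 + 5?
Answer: 553654447/595613910 ≈ 0.92955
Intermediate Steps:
g(S) = 8
t(F) = 38 + F (t(F) = (F + 30) + 8 = (30 + F) + 8 = 38 + F)
t(45)/24526 + 44984/48570 = (38 + 45)/24526 + 44984/48570 = 83*(1/24526) + 44984*(1/48570) = 83/24526 + 22492/24285 = 553654447/595613910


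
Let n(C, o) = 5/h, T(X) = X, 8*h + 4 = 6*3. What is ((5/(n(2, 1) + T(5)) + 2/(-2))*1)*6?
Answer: -24/11 ≈ -2.1818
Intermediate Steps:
h = 7/4 (h = -1/2 + (6*3)/8 = -1/2 + (1/8)*18 = -1/2 + 9/4 = 7/4 ≈ 1.7500)
n(C, o) = 20/7 (n(C, o) = 5/(7/4) = 5*(4/7) = 20/7)
((5/(n(2, 1) + T(5)) + 2/(-2))*1)*6 = ((5/(20/7 + 5) + 2/(-2))*1)*6 = ((5/(55/7) + 2*(-1/2))*1)*6 = ((5*(7/55) - 1)*1)*6 = ((7/11 - 1)*1)*6 = -4/11*1*6 = -4/11*6 = -24/11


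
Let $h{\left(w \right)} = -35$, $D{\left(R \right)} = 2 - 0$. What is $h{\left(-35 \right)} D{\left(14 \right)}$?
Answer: $-70$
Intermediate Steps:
$D{\left(R \right)} = 2$ ($D{\left(R \right)} = 2 + 0 = 2$)
$h{\left(-35 \right)} D{\left(14 \right)} = \left(-35\right) 2 = -70$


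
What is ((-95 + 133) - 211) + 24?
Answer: -149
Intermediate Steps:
((-95 + 133) - 211) + 24 = (38 - 211) + 24 = -173 + 24 = -149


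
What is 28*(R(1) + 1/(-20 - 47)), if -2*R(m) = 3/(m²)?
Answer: -2842/67 ≈ -42.418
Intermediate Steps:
R(m) = -3/(2*m²) (R(m) = -3/(2*(m²)) = -3/(2*m²))
28*(R(1) + 1/(-20 - 47)) = 28*(-3/2/1² + 1/(-20 - 47)) = 28*(-3/2*1 + 1/(-67)) = 28*(-3/2 - 1/67) = 28*(-203/134) = -2842/67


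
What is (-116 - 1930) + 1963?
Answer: -83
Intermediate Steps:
(-116 - 1930) + 1963 = -2046 + 1963 = -83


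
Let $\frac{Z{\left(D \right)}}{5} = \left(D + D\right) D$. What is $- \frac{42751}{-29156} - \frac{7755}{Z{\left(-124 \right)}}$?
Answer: $\frac{317364449}{224151328} \approx 1.4158$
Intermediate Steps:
$Z{\left(D \right)} = 10 D^{2}$ ($Z{\left(D \right)} = 5 \left(D + D\right) D = 5 \cdot 2 D D = 5 \cdot 2 D^{2} = 10 D^{2}$)
$- \frac{42751}{-29156} - \frac{7755}{Z{\left(-124 \right)}} = - \frac{42751}{-29156} - \frac{7755}{10 \left(-124\right)^{2}} = \left(-42751\right) \left(- \frac{1}{29156}\right) - \frac{7755}{10 \cdot 15376} = \frac{42751}{29156} - \frac{7755}{153760} = \frac{42751}{29156} - \frac{1551}{30752} = \frac{317364449}{224151328}$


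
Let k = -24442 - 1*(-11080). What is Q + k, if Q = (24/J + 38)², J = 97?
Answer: -111958958/9409 ≈ -11899.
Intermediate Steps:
Q = 13764100/9409 (Q = (24/97 + 38)² = (3710/97)² = 13764100/9409 ≈ 1462.9)
k = -13362 (k = -24442 + 11080 = -13362)
Q + k = 13764100/9409 - 13362 = -111958958/9409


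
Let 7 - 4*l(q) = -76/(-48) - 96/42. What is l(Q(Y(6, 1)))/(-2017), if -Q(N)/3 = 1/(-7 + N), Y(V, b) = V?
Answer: -647/677712 ≈ -0.00095468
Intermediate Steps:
Q(N) = -3/(-7 + N)
l(q) = 647/336 (l(q) = 7/4 - (-76/(-48) - 96/42)/4 = 7/4 - (-76*(-1/48) - 96*1/42)/4 = 7/4 - (19/12 - 16/7)/4 = 7/4 - ¼*(-59/84) = 7/4 + 59/336 = 647/336)
l(Q(Y(6, 1)))/(-2017) = (647/336)/(-2017) = (647/336)*(-1/2017) = -647/677712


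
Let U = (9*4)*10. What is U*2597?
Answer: 934920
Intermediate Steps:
U = 360 (U = 36*10 = 360)
U*2597 = 360*2597 = 934920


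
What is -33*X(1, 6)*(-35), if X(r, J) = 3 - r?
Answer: 2310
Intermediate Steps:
-33*X(1, 6)*(-35) = -33*(3 - 1*1)*(-35) = -33*(3 - 1)*(-35) = -33*2*(-35) = -66*(-35) = 2310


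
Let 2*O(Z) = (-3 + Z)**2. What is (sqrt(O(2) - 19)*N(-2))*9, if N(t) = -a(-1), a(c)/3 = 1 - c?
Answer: -27*I*sqrt(74) ≈ -232.26*I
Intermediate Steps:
a(c) = 3 - 3*c (a(c) = 3*(1 - c) = 3 - 3*c)
N(t) = -6 (N(t) = -(3 - 3*(-1)) = -(3 + 3) = -1*6 = -6)
O(Z) = (-3 + Z)**2/2
(sqrt(O(2) - 19)*N(-2))*9 = (sqrt((-3 + 2)**2/2 - 19)*(-6))*9 = (sqrt((1/2)*(-1)**2 - 19)*(-6))*9 = (sqrt((1/2)*1 - 19)*(-6))*9 = (sqrt(1/2 - 19)*(-6))*9 = (sqrt(-37/2)*(-6))*9 = ((I*sqrt(74)/2)*(-6))*9 = -3*I*sqrt(74)*9 = -27*I*sqrt(74)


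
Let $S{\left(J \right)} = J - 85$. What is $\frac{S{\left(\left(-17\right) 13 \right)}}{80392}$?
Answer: $- \frac{153}{40196} \approx -0.0038063$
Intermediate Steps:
$S{\left(J \right)} = -85 + J$
$\frac{S{\left(\left(-17\right) 13 \right)}}{80392} = \frac{-85 - 221}{80392} = \left(-85 - 221\right) \frac{1}{80392} = \left(-306\right) \frac{1}{80392} = - \frac{153}{40196}$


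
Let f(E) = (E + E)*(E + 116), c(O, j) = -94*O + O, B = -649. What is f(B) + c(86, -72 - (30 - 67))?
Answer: 683836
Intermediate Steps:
c(O, j) = -93*O
f(E) = 2*E*(116 + E) (f(E) = (2*E)*(116 + E) = 2*E*(116 + E))
f(B) + c(86, -72 - (30 - 67)) = 2*(-649)*(116 - 649) - 93*86 = 2*(-649)*(-533) - 7998 = 691834 - 7998 = 683836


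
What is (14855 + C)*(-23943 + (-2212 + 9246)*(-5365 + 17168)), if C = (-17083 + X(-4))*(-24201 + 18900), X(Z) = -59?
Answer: 7543272409376323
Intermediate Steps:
C = 90869742 (C = (-17083 - 59)*(-24201 + 18900) = -17142*(-5301) = 90869742)
(14855 + C)*(-23943 + (-2212 + 9246)*(-5365 + 17168)) = (14855 + 90869742)*(-23943 + (-2212 + 9246)*(-5365 + 17168)) = 90884597*(-23943 + 7034*11803) = 90884597*(-23943 + 83022302) = 90884597*82998359 = 7543272409376323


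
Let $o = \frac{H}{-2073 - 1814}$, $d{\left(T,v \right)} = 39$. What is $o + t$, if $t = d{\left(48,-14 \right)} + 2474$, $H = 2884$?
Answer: $\frac{9765147}{3887} \approx 2512.3$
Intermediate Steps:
$t = 2513$ ($t = 39 + 2474 = 2513$)
$o = - \frac{2884}{3887}$ ($o = \frac{2884}{-2073 - 1814} = \frac{2884}{-3887} = 2884 \left(- \frac{1}{3887}\right) = - \frac{2884}{3887} \approx -0.74196$)
$o + t = - \frac{2884}{3887} + 2513 = \frac{9765147}{3887}$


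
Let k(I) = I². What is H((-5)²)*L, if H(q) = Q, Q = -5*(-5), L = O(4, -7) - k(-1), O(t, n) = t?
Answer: 75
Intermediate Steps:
L = 3 (L = 4 - 1*(-1)² = 4 - 1*1 = 4 - 1 = 3)
Q = 25
H(q) = 25
H((-5)²)*L = 25*3 = 75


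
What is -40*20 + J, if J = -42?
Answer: -842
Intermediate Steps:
-40*20 + J = -40*20 - 42 = -800 - 42 = -842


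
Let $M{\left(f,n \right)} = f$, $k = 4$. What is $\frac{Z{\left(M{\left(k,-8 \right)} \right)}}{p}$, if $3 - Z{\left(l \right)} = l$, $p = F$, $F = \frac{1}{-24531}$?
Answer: $24531$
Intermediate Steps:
$F = - \frac{1}{24531} \approx -4.0765 \cdot 10^{-5}$
$p = - \frac{1}{24531} \approx -4.0765 \cdot 10^{-5}$
$Z{\left(l \right)} = 3 - l$
$\frac{Z{\left(M{\left(k,-8 \right)} \right)}}{p} = \frac{3 - 4}{- \frac{1}{24531}} = \left(3 - 4\right) \left(-24531\right) = \left(-1\right) \left(-24531\right) = 24531$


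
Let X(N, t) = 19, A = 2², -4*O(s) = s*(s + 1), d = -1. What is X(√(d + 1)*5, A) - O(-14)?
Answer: 129/2 ≈ 64.500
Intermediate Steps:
O(s) = -s*(1 + s)/4 (O(s) = -s*(s + 1)/4 = -s*(1 + s)/4)
A = 4
X(√(d + 1)*5, A) - O(-14) = 19 - (-1)*(-14)*(1 - 14)/4 = 19 - (-1)*(-14)*(-13)/4 = 19 - 1*(-91/2) = 19 + 91/2 = 129/2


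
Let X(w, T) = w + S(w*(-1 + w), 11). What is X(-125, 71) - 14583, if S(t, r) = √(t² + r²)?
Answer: -14708 + √248062621 ≈ 1042.0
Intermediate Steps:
S(t, r) = √(r² + t²)
X(w, T) = w + √(121 + w²*(-1 + w)²) (X(w, T) = w + √(11² + (w*(-1 + w))²) = w + √(121 + w²*(-1 + w)²))
X(-125, 71) - 14583 = (-125 + √(121 + (-125)²*(-1 - 125)²)) - 14583 = (-125 + √(121 + 15625*(-126)²)) - 14583 = (-125 + √(121 + 15625*15876)) - 14583 = (-125 + √(121 + 248062500)) - 14583 = (-125 + √248062621) - 14583 = -14708 + √248062621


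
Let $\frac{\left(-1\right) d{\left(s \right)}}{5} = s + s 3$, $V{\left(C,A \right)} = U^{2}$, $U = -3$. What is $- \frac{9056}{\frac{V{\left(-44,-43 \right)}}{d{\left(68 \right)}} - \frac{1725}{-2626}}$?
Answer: $- \frac{16171118080}{1161183} \approx -13926.0$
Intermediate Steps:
$V{\left(C,A \right)} = 9$ ($V{\left(C,A \right)} = \left(-3\right)^{2} = 9$)
$d{\left(s \right)} = - 20 s$ ($d{\left(s \right)} = - 5 \left(s + s 3\right) = - 5 \left(s + 3 s\right) = - 5 \cdot 4 s = - 20 s$)
$- \frac{9056}{\frac{V{\left(-44,-43 \right)}}{d{\left(68 \right)}} - \frac{1725}{-2626}} = - \frac{9056}{\frac{9}{\left(-20\right) 68} - \frac{1725}{-2626}} = - \frac{9056}{\frac{9}{-1360} - - \frac{1725}{2626}} = - \frac{9056}{9 \left(- \frac{1}{1360}\right) + \frac{1725}{2626}} = - \frac{9056}{- \frac{9}{1360} + \frac{1725}{2626}} = - \frac{9056}{\frac{1161183}{1785680}} = \left(-9056\right) \frac{1785680}{1161183} = - \frac{16171118080}{1161183}$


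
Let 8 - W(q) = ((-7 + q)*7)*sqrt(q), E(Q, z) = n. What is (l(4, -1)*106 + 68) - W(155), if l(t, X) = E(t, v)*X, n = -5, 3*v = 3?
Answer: 590 + 1036*sqrt(155) ≈ 13488.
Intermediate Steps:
v = 1 (v = (1/3)*3 = 1)
E(Q, z) = -5
l(t, X) = -5*X
W(q) = 8 - sqrt(q)*(-49 + 7*q) (W(q) = 8 - (-7 + q)*7*sqrt(q) = 8 - (-49 + 7*q)*sqrt(q) = 8 - sqrt(q)*(-49 + 7*q))
(l(4, -1)*106 + 68) - W(155) = (-5*(-1)*106 + 68) - (8 - 1085*sqrt(155) + 49*sqrt(155)) = (5*106 + 68) - (8 - 1085*sqrt(155) + 49*sqrt(155)) = (530 + 68) - (8 - 1085*sqrt(155) + 49*sqrt(155)) = 598 - (8 - 1036*sqrt(155)) = 598 + (-8 + 1036*sqrt(155)) = 590 + 1036*sqrt(155)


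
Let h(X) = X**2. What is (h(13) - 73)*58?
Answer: 5568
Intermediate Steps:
(h(13) - 73)*58 = (13**2 - 73)*58 = (169 - 73)*58 = 96*58 = 5568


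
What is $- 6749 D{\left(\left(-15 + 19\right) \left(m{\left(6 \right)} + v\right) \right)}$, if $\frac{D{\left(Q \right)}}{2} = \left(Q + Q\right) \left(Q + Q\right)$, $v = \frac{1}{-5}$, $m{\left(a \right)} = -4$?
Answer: $- \frac{380967552}{25} \approx -1.5239 \cdot 10^{7}$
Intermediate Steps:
$v = - \frac{1}{5} \approx -0.2$
$D{\left(Q \right)} = 8 Q^{2}$ ($D{\left(Q \right)} = 2 \left(Q + Q\right) \left(Q + Q\right) = 2 \cdot 2 Q 2 Q = 2 \cdot 4 Q^{2} = 8 Q^{2}$)
$- 6749 D{\left(\left(-15 + 19\right) \left(m{\left(6 \right)} + v\right) \right)} = - 6749 \cdot 8 \left(\left(-15 + 19\right) \left(-4 - \frac{1}{5}\right)\right)^{2} = - 6749 \cdot 8 \left(4 \left(- \frac{21}{5}\right)\right)^{2} = - 6749 \cdot 8 \left(- \frac{84}{5}\right)^{2} = - 6749 \cdot 8 \cdot \frac{7056}{25} = \left(-6749\right) \frac{56448}{25} = - \frac{380967552}{25}$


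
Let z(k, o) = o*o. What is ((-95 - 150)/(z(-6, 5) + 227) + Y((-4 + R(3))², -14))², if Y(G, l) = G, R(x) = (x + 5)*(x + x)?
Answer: 4852654921/1296 ≈ 3.7443e+6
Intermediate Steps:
z(k, o) = o²
R(x) = 2*x*(5 + x) (R(x) = (5 + x)*(2*x) = 2*x*(5 + x))
((-95 - 150)/(z(-6, 5) + 227) + Y((-4 + R(3))², -14))² = ((-95 - 150)/(5² + 227) + (-4 + 2*3*(5 + 3))²)² = (-245/(25 + 227) + (-4 + 2*3*8)²)² = (-245/252 + (-4 + 48)²)² = (-245*1/252 + 44²)² = (-35/36 + 1936)² = (69661/36)² = 4852654921/1296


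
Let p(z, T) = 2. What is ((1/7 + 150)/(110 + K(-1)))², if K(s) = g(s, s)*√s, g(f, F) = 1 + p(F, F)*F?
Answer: 13364567499/7175275849 + 243012220*I/7175275849 ≈ 1.8626 + 0.033868*I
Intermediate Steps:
g(f, F) = 1 + 2*F
K(s) = √s*(1 + 2*s) (K(s) = (1 + 2*s)*√s = √s*(1 + 2*s))
((1/7 + 150)/(110 + K(-1)))² = ((1/7 + 150)/(110 + √(-1)*(1 + 2*(-1))))² = ((⅐ + 150)/(110 + I*(1 - 2)))² = (1051/(7*(110 + I*(-1))))² = (1051/(7*(110 - I)))² = (1051*((110 + I)/12101)/7)² = (1051*(110 + I)/84707)² = 1104601*(110 + I)²/7175275849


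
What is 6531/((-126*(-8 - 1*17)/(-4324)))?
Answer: -672382/75 ≈ -8965.1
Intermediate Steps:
6531/((-126*(-8 - 1*17)/(-4324))) = 6531/((-126*(-8 - 17)*(-1/4324))) = 6531/((-126*(-25)*(-1/4324))) = 6531/((3150*(-1/4324))) = 6531/(-1575/2162) = 6531*(-2162/1575) = -672382/75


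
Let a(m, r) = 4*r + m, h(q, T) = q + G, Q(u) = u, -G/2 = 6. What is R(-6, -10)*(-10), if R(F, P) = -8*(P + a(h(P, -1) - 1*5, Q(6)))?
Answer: -1040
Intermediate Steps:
G = -12 (G = -2*6 = -12)
h(q, T) = -12 + q (h(q, T) = q - 12 = -12 + q)
a(m, r) = m + 4*r
R(F, P) = -56 - 16*P (R(F, P) = -8*(P + (((-12 + P) - 1*5) + 4*6)) = -8*(P + (((-12 + P) - 5) + 24)) = -8*(P + ((-17 + P) + 24)) = -8*(P + (7 + P)) = -8*(7 + 2*P) = -56 - 16*P)
R(-6, -10)*(-10) = (-56 - 16*(-10))*(-10) = (-56 + 160)*(-10) = 104*(-10) = -1040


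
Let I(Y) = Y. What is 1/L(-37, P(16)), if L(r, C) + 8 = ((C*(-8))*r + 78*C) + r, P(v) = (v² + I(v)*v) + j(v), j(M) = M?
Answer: 1/197427 ≈ 5.0652e-6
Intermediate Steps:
P(v) = v + 2*v² (P(v) = (v² + v*v) + v = (v² + v²) + v = 2*v² + v = v + 2*v²)
L(r, C) = -8 + r + 78*C - 8*C*r (L(r, C) = -8 + (((C*(-8))*r + 78*C) + r) = -8 + (((-8*C)*r + 78*C) + r) = -8 + ((-8*C*r + 78*C) + r) = -8 + ((78*C - 8*C*r) + r) = -8 + (r + 78*C - 8*C*r) = -8 + r + 78*C - 8*C*r)
1/L(-37, P(16)) = 1/(-8 - 37 + 78*(16*(1 + 2*16)) - 8*16*(1 + 2*16)*(-37)) = 1/(-8 - 37 + 78*(16*(1 + 32)) - 8*16*(1 + 32)*(-37)) = 1/(-8 - 37 + 78*(16*33) - 8*16*33*(-37)) = 1/(-8 - 37 + 78*528 - 8*528*(-37)) = 1/(-8 - 37 + 41184 + 156288) = 1/197427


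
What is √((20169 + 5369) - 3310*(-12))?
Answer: √65258 ≈ 255.46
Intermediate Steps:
√((20169 + 5369) - 3310*(-12)) = √(25538 + 39720) = √65258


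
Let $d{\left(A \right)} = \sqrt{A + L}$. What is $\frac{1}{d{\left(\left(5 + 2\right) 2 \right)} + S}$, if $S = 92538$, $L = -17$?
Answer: $\frac{30846}{2854427149} - \frac{i \sqrt{3}}{8563281447} \approx 1.0806 \cdot 10^{-5} - 2.0226 \cdot 10^{-10} i$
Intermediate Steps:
$d{\left(A \right)} = \sqrt{-17 + A}$ ($d{\left(A \right)} = \sqrt{A - 17} = \sqrt{-17 + A}$)
$\frac{1}{d{\left(\left(5 + 2\right) 2 \right)} + S} = \frac{1}{\sqrt{-17 + \left(5 + 2\right) 2} + 92538} = \frac{1}{\sqrt{-17 + 7 \cdot 2} + 92538} = \frac{1}{\sqrt{-17 + 14} + 92538} = \frac{1}{\sqrt{-3} + 92538} = \frac{1}{i \sqrt{3} + 92538} = \frac{1}{92538 + i \sqrt{3}}$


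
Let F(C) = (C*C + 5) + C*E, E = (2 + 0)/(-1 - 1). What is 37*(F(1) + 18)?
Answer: 851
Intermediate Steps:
E = -1 (E = 2/(-2) = 2*(-½) = -1)
F(C) = 5 + C² - C (F(C) = (C*C + 5) + C*(-1) = (C² + 5) - C = (5 + C²) - C = 5 + C² - C)
37*(F(1) + 18) = 37*((5 + 1² - 1*1) + 18) = 37*((5 + 1 - 1) + 18) = 37*(5 + 18) = 37*23 = 851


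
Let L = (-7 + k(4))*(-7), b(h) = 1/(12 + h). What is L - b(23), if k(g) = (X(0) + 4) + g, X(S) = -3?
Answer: 489/35 ≈ 13.971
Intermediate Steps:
k(g) = 1 + g (k(g) = (-3 + 4) + g = 1 + g)
L = 14 (L = (-7 + (1 + 4))*(-7) = (-7 + 5)*(-7) = -2*(-7) = 14)
L - b(23) = 14 - 1/(12 + 23) = 14 - 1/35 = 489/35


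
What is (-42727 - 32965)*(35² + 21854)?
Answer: -1746895668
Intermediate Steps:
(-42727 - 32965)*(35² + 21854) = -75692*(1225 + 21854) = -75692*23079 = -1746895668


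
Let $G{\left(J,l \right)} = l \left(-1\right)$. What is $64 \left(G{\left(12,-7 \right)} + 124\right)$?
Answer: $8384$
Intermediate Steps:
$G{\left(J,l \right)} = - l$
$64 \left(G{\left(12,-7 \right)} + 124\right) = 64 \left(\left(-1\right) \left(-7\right) + 124\right) = 64 \left(7 + 124\right) = 64 \cdot 131 = 8384$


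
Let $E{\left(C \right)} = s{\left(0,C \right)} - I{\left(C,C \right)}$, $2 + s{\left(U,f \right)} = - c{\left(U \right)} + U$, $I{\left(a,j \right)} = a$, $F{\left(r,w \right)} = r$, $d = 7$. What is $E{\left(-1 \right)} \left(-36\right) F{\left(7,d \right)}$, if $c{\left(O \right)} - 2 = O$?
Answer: $756$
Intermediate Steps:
$c{\left(O \right)} = 2 + O$
$s{\left(U,f \right)} = -4$ ($s{\left(U,f \right)} = -2 + \left(- (2 + U) + U\right) = -2 + \left(\left(-2 - U\right) + U\right) = -2 - 2 = -4$)
$E{\left(C \right)} = -4 - C$
$E{\left(-1 \right)} \left(-36\right) F{\left(7,d \right)} = \left(-4 - -1\right) \left(-36\right) 7 = \left(-4 + 1\right) \left(-36\right) 7 = \left(-3\right) \left(-36\right) 7 = 108 \cdot 7 = 756$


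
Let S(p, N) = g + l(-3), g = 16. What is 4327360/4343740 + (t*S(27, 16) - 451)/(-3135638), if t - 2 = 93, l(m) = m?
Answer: 339140724088/340509905153 ≈ 0.99598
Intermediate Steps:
t = 95 (t = 2 + 93 = 95)
S(p, N) = 13 (S(p, N) = 16 - 3 = 13)
4327360/4343740 + (t*S(27, 16) - 451)/(-3135638) = 4327360/4343740 + (95*13 - 451)/(-3135638) = 4327360*(1/4343740) + (1235 - 451)*(-1/3135638) = 216368/217187 + 784*(-1/3135638) = 216368/217187 - 392/1567819 = 339140724088/340509905153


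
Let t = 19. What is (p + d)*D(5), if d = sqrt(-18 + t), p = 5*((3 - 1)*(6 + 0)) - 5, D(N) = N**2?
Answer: 1400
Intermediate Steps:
p = 55 (p = 5*(2*6) - 5 = 5*12 - 5 = 60 - 5 = 55)
d = 1 (d = sqrt(-18 + 19) = sqrt(1) = 1)
(p + d)*D(5) = (55 + 1)*5**2 = 56*25 = 1400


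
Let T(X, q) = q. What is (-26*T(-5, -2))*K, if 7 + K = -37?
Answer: -2288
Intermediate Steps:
K = -44 (K = -7 - 37 = -44)
(-26*T(-5, -2))*K = -26*(-2)*(-44) = 52*(-44) = -2288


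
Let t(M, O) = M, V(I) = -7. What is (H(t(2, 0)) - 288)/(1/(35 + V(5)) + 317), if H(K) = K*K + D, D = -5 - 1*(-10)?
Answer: -2604/2959 ≈ -0.88003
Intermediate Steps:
D = 5 (D = -5 + 10 = 5)
H(K) = 5 + K**2 (H(K) = K*K + 5 = K**2 + 5 = 5 + K**2)
(H(t(2, 0)) - 288)/(1/(35 + V(5)) + 317) = ((5 + 2**2) - 288)/(1/(35 - 7) + 317) = ((5 + 4) - 288)/(1/28 + 317) = (9 - 288)/(1/28 + 317) = -279/8877/28 = -279*28/8877 = -2604/2959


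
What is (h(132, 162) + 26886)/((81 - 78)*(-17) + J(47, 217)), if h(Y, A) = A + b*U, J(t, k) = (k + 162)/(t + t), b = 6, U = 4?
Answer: -2544768/4415 ≈ -576.39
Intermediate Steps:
J(t, k) = (162 + k)/(2*t) (J(t, k) = (162 + k)/((2*t)) = (162 + k)*(1/(2*t)) = (162 + k)/(2*t))
h(Y, A) = 24 + A (h(Y, A) = A + 6*4 = A + 24 = 24 + A)
(h(132, 162) + 26886)/((81 - 78)*(-17) + J(47, 217)) = ((24 + 162) + 26886)/((81 - 78)*(-17) + (1/2)*(162 + 217)/47) = (186 + 26886)/(3*(-17) + (1/2)*(1/47)*379) = 27072/(-51 + 379/94) = 27072/(-4415/94) = 27072*(-94/4415) = -2544768/4415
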